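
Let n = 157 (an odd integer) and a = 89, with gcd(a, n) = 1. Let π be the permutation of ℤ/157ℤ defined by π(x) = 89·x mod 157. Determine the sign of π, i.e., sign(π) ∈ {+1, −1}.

+1

Start at x=89: 89 → 71 → 39 → 17 → 100 → 108 → 35 → … (one orbit).
Cycle lengths of π_89 on ℤ/157ℤ: [39, 39, 39, 39, 1]; 5 cycles in total.
sign(π) = (−1)^{n − #cycles} = (−1)^{157−5} = (−1)^152 = +1.
Zolotarev: (89|157) = +1, matching the cycle-count sign.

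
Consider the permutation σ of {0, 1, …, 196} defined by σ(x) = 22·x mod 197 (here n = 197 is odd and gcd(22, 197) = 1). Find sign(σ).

Orbit of 188 under x↦22x: [188, 196, 175, 107, 187, 174, 85]… (length divides ord_197(22)).
π_22 has 3 disjoint cycles with lengths [98, 98, 1] on {0,…,196}.
sign(π) = (−1)^{n − #cycles} = (−1)^{197−3} = (−1)^194 = +1.
(22|197)_J = +1 (Zolotarev's lemma cross-check).

+1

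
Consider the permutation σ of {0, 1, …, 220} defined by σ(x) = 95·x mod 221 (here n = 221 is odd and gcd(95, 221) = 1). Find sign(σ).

-1

Trace 95: π^k(95) = [95, 185, 116, 191, 23, 196, 56] for k=0..6.
8 cycles of lengths [48, 48, 48, 48, 16, 6, 6, 1].
8 cycles on 221: each ℓ→(−1)^(ℓ−1), product (−1)^213 = -1.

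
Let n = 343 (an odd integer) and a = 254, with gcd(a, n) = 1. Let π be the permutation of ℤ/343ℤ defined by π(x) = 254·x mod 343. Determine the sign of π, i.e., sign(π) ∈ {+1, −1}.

+1

Start at x=121: 121 → 207 → 99 → 107 → 81 → 337 → 191 → … (one orbit).
The orbit structure of x ↦ 254x mod 343: 7 orbits of sizes [147, 147, 21, 21, 3, 3, 1].
n − c = 343 − 7 = 336; sign = (−1)^336 = +1.
Via Zolotarev, sign(π_{254}) = (254|343) = +1.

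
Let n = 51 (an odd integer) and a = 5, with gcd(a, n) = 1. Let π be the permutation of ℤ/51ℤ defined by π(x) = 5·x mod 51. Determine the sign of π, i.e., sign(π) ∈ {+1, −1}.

+1

Trace 16: π^k(16) = [16, 29, 43, 11, 4, 20, 49] for k=0..6.
π_5 has 5 disjoint cycles with lengths [16, 16, 16, 2, 1] on {0,…,50}.
sign(π) = (−1)^{n − #cycles} = (−1)^{51−5} = (−1)^46 = +1.
Via Zolotarev, sign(π_{5}) = (5|51) = +1.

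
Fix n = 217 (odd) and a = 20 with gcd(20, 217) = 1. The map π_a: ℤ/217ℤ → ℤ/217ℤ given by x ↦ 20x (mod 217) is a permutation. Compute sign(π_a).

Start at x=64: 64 → 195 → 211 → 97 → 204 → 174 → 8 → … (one orbit).
π_20 has 12 disjoint cycles with lengths [30, 30, 30, 30, 30, 30, 15, 15, 2, 2, 2, 1] on {0,…,216}.
n − c = 217 − 12 = 205; sign = (−1)^205 = -1.
Via Zolotarev, sign(π_{20}) = (20|217) = -1.

-1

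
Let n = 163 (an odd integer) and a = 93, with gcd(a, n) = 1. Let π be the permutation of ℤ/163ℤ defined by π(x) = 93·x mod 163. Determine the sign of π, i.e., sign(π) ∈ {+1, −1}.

Start at x=64: 64 → 84 → 151 → 25 → 43 → 87 → 104 → … (one orbit).
π_93 has 3 disjoint cycles with lengths [81, 81, 1] on {0,…,162}.
With 3 cycles on 163 points, sign = (−1)^{163−3} = +1.

+1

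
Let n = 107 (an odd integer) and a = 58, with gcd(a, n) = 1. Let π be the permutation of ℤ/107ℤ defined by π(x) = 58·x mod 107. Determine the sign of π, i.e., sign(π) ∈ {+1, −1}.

-1

Start at x=10: 10 → 45 → 42 → 82 → 48 → 2 → 9 → … (one orbit).
π_58 has 2 disjoint cycles with lengths [106, 1] on {0,…,106}.
sign(π) = (−1)^{n − #cycles} = (−1)^{107−2} = (−1)^105 = -1.
Check: (58/107) = -1 by Zolotarev.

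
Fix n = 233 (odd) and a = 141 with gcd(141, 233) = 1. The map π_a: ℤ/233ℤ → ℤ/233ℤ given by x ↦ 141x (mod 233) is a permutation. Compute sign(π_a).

+1

Trace 117: π^k(117) = [117, 187, 38, 232, 92, 157, 2] for k=0..6.
Cycle lengths of π_141 on ℤ/233ℤ: [58, 58, 58, 58, 1]; 5 cycles in total.
Σ(ℓ_i−1) = 233−5 = 228; sign = (−1)^228 = +1.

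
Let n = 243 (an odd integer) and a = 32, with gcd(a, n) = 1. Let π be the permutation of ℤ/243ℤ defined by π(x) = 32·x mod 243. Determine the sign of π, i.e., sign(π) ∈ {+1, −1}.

Start at x=148: 148 → 119 → 163 → 113 → 214 → 44 → 193 → … (one orbit).
π_32 has 6 disjoint cycles with lengths [162, 54, 18, 6, 2, 1] on {0,…,242}.
243 − 6 = 237 transpositions; sign(π) = (−1)^237 = -1.

-1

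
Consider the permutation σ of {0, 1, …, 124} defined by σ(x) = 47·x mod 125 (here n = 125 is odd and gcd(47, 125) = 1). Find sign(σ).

Trace 103: π^k(103) = [103, 91, 27, 19, 18, 96, 12] for k=0..6.
Cycle lengths of π_47 on ℤ/125ℤ: [100, 20, 4, 1]; 4 cycles in total.
125 − 4 = 121 transpositions; sign(π) = (−1)^121 = -1.
Check: (47/125) = -1 by Zolotarev.

-1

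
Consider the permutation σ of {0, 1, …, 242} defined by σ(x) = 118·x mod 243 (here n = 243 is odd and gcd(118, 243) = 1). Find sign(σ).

Orbit of 127 under x↦118x: [127, 163, 37, 235, 28, 145, 100]… (length divides ord_243(118)).
Decompose π into cycles: lengths [27, 27, 27, 27, 27, 27, 9, 9, 9, 9, 9, 9, 3, 3, 3, 3, 3, 3, 1, 1, 1, 1, 1, 1, 1, 1, 1] (27 cycles, including the fixed point 0).
27 cycles on 243: each ℓ→(−1)^(ℓ−1), product (−1)^216 = +1.
The Jacobi symbol (118|243) = +1 (Zolotarev) agrees.

+1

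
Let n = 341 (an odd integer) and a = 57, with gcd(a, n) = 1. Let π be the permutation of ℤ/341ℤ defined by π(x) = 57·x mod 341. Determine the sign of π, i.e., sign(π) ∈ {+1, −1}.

Trace 316: π^k(316) = [316, 280, 274, 273, 216, 36, 6] for k=0..6.
The orbit structure of x ↦ 57x mod 341: 17 orbits of sizes [30, 30, 30, 30, 30, 30, 30, 30, 30, 30, 10, 6, 6, 6, 6, 6, 1].
Σ(ℓ_i−1) = 341−17 = 324; sign = (−1)^324 = +1.
Via Zolotarev, sign(π_{57}) = (57|341) = +1.

+1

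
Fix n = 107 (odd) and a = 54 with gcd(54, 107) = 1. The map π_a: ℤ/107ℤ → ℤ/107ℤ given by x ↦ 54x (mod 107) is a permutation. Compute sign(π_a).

-1

Trace 89: π^k(89) = [89, 98, 49, 78, 39, 73, 90] for k=0..6.
π_54 has 2 disjoint cycles with lengths [106, 1] on {0,…,106}.
2 cycles on 107: each ℓ→(−1)^(ℓ−1), product (−1)^105 = -1.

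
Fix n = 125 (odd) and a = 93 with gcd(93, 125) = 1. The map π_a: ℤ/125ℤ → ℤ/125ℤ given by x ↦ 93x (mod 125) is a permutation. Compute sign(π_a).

-1

Orbit of 32 under x↦93x: [32, 101, 18, 49, 57, 51, 118]… (length divides ord_125(93)).
Cycle lengths of π_93 on ℤ/125ℤ: [20, 20, 20, 20, 20, 4, 4, 4, 4, 4, 4, 1]; 12 cycles in total.
Σ(ℓ_i−1) = 125−12 = 113; sign = (−1)^113 = -1.
(93|125)_J = -1 (Zolotarev's lemma cross-check).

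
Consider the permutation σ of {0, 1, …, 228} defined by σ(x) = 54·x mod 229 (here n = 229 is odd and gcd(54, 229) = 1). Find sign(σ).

Orbit of 168 under x↦54x: [168, 141, 57, 101, 187, 22, 43]… (length divides ord_229(54)).
Decompose π into cycles: lengths [76, 76, 76, 1] (4 cycles, including the fixed point 0).
Σ(ℓ_i−1) = 229−4 = 225; sign = (−1)^225 = -1.

-1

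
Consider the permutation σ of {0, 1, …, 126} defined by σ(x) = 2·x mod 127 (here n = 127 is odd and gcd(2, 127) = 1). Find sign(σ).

Orbit of 2 under x↦2x: [2, 4, 8, 16, 32, 64, 1]… (length divides ord_127(2)).
π_2 has 19 disjoint cycles with lengths [7, 7, 7, 7, 7, 7, 7, 7, 7, 7, 7, 7, 7, 7, 7, 7, 7, 7, 1] on {0,…,126}.
n − c = 127 − 19 = 108; sign = (−1)^108 = +1.

+1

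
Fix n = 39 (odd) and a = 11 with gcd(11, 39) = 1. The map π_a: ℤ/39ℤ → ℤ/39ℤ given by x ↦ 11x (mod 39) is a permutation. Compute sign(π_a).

+1

Trace 16: π^k(16) = [16, 20, 25, 2, 22, 8, 10] for k=0..6.
Decompose π into cycles: lengths [12, 12, 12, 2, 1] (5 cycles, including the fixed point 0).
n − c = 39 − 5 = 34; sign = (−1)^34 = +1.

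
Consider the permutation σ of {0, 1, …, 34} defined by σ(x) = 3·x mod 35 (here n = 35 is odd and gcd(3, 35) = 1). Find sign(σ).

+1

Start at x=3: 3 → 9 → 27 → 11 → 33 → 29 → 17 → … (one orbit).
π_3 has 5 disjoint cycles with lengths [12, 12, 6, 4, 1] on {0,…,34}.
5 cycles on 35: each ℓ→(−1)^(ℓ−1), product (−1)^30 = +1.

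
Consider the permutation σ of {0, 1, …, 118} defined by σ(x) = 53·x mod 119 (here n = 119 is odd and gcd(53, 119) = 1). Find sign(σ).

+1

Start at x=32: 32 → 30 → 43 → 18 → 2 → 106 → 25 → … (one orbit).
Cycle lengths of π_53 on ℤ/119ℤ: [24, 24, 24, 24, 8, 8, 3, 3, 1]; 9 cycles in total.
Σ(ℓ_i−1) = 119−9 = 110; sign = (−1)^110 = +1.
Zolotarev: (53|119) = +1, matching the cycle-count sign.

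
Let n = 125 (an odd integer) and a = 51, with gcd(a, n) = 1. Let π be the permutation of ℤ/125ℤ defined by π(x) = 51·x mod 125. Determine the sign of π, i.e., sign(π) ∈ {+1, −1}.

+1

Start at x=76: 76 → 1 → 51 → 101 → 26 → 76 (one orbit).
π_51 has 45 disjoint cycles with lengths [5, 5, 5, 5, 5, 5, 5, 5, 5, 5, 5, 5, 5, 5, 5, 5, 5, 5, 5, 5, 1, 1, 1, 1, 1, 1, 1, 1, 1, 1, 1, 1, 1, 1, 1, 1, 1, 1, 1, 1, 1, 1, 1, 1, 1] on {0,…,124}.
With 45 cycles on 125 points, sign = (−1)^{125−45} = +1.
Zolotarev: (51|125) = +1, matching the cycle-count sign.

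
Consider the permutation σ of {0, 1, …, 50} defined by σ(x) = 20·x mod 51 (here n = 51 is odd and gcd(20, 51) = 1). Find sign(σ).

+1

Trace 5: π^k(5) = [5, 49, 11, 16, 14, 25, 41] for k=0..6.
Cycle type of π: 16×3 + 2 + 1; total 5 cycles.
Σ(ℓ_i−1) = 51−5 = 46; sign = (−1)^46 = +1.
Via Zolotarev, sign(π_{20}) = (20|51) = +1.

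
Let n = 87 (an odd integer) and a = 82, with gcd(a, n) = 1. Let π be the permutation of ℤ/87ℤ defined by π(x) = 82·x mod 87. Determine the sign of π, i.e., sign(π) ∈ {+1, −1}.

+1

Orbit of 52 under x↦82x: [52, 1, 82, 25, 49, 16, 7]… (length divides ord_87(82)).
Decompose π into cycles: lengths [7, 7, 7, 7, 7, 7, 7, 7, 7, 7, 7, 7, 1, 1, 1] (15 cycles, including the fixed point 0).
n − c = 87 − 15 = 72; sign = (−1)^72 = +1.
The Jacobi symbol (82|87) = +1 (Zolotarev) agrees.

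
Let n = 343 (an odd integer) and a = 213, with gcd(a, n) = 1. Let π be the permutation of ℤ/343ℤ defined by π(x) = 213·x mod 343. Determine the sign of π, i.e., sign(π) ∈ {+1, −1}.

-1

Trace 258: π^k(258) = [258, 74, 327, 22, 227, 331, 188] for k=0..6.
Cycle type of π: 294 + 42 + 6 + 1; total 4 cycles.
sign(π) = (−1)^{n − #cycles} = (−1)^{343−4} = (−1)^339 = -1.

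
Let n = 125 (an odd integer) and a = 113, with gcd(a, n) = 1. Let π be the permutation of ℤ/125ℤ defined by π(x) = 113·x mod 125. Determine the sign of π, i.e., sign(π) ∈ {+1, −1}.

Trace 111: π^k(111) = [111, 43, 109, 67, 71, 23, 99] for k=0..6.
Decompose π into cycles: lengths [100, 20, 4, 1] (4 cycles, including the fixed point 0).
125 − 4 = 121 transpositions; sign(π) = (−1)^121 = -1.
Check: (113/125) = -1 by Zolotarev.

-1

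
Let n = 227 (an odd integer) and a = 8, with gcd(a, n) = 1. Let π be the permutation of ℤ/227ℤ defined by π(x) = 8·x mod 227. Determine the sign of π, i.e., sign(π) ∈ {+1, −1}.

-1

Start at x=76: 76 → 154 → 97 → 95 → 79 → 178 → 62 → … (one orbit).
Decompose π into cycles: lengths [226, 1] (2 cycles, including the fixed point 0).
2 cycles on 227: each ℓ→(−1)^(ℓ−1), product (−1)^225 = -1.
Via Zolotarev, sign(π_{8}) = (8|227) = -1.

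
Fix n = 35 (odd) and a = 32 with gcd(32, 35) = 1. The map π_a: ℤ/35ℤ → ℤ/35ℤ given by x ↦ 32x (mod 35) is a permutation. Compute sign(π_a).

-1

Trace 23: π^k(23) = [23, 1, 32, 9, 8, 11, 2] for k=0..6.
The orbit structure of x ↦ 32x mod 35: 6 orbits of sizes [12, 12, 4, 3, 3, 1].
Σ(ℓ_i−1) = 35−6 = 29; sign = (−1)^29 = -1.
The Jacobi symbol (32|35) = -1 (Zolotarev) agrees.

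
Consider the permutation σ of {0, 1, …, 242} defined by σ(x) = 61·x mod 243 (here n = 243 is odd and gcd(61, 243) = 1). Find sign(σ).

+1

Orbit of 190 under x↦61x: [190, 169, 103, 208, 52, 13, 64]… (length divides ord_243(61)).
π_61 has 11 disjoint cycles with lengths [81, 81, 27, 27, 9, 9, 3, 3, 1, 1, 1] on {0,…,242}.
With 11 cycles on 243 points, sign = (−1)^{243−11} = +1.
The Jacobi symbol (61|243) = +1 (Zolotarev) agrees.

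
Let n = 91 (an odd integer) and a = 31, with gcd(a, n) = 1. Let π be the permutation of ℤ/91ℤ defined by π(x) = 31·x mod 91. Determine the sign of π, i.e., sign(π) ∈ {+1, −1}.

Start at x=47: 47 → 1 → 31 → 51 → 34 → 53 → 5 → … (one orbit).
The orbit structure of x ↦ 31x mod 91: 11 orbits of sizes [12, 12, 12, 12, 12, 12, 6, 4, 4, 4, 1].
sign(π) = (−1)^{n − #cycles} = (−1)^{91−11} = (−1)^80 = +1.
The Jacobi symbol (31|91) = +1 (Zolotarev) agrees.

+1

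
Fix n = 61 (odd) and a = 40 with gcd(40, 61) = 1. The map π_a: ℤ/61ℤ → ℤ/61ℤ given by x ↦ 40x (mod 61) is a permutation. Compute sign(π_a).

Start at x=1: 1 → 40 → 14 → 11 → 13 → 32 → 60 → … (one orbit).
Cycle lengths of π_40 on ℤ/61ℤ: [12, 12, 12, 12, 12, 1]; 6 cycles in total.
With 6 cycles on 61 points, sign = (−1)^{61−6} = -1.
Check: (40/61) = -1 by Zolotarev.

-1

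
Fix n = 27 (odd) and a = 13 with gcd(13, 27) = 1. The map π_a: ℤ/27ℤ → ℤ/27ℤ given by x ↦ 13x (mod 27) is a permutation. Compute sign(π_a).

Trace 10: π^k(10) = [10, 22, 16, 19, 4, 25, 1] for k=0..6.
Decompose π into cycles: lengths [9, 9, 3, 3, 1, 1, 1] (7 cycles, including the fixed point 0).
7 cycles on 27: each ℓ→(−1)^(ℓ−1), product (−1)^20 = +1.
(13|27)_J = +1 (Zolotarev's lemma cross-check).

+1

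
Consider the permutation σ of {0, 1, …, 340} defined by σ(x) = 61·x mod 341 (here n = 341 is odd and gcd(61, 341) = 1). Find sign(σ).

+1

Start at x=30: 30 → 125 → 123 → 1 → 61 → 311 → 216 → … (one orbit).
π_61 has 47 disjoint cycles with lengths [10, 10, 10, 10, 10, 10, 10, 10, 10, 10, 10, 10, 10, 10, 10, 10, 10, 10, 10, 10, 10, 10, 10, 10, 10, 10, 10, 10, 10, 10, 10, 2, 2, 2, 2, 2, 2, 2, 2, 2, 2, 2, 2, 2, 2, 2, 1] on {0,…,340}.
Σ(ℓ_i−1) = 341−47 = 294; sign = (−1)^294 = +1.
The Jacobi symbol (61|341) = +1 (Zolotarev) agrees.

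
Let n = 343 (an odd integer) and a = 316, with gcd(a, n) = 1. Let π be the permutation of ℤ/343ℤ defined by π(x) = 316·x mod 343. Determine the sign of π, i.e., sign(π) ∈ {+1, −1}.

Trace 1: π^k(1) = [1, 316, 43, 211, 134, 155, 274] for k=0..6.
Cycle lengths of π_316 on ℤ/343ℤ: [49, 49, 49, 49, 49, 49, 7, 7, 7, 7, 7, 7, 1, 1, 1, 1, 1, 1, 1]; 19 cycles in total.
n − c = 343 − 19 = 324; sign = (−1)^324 = +1.

+1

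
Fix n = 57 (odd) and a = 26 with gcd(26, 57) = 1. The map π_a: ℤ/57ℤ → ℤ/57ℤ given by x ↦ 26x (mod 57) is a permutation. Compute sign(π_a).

-1

Trace 49: π^k(49) = [49, 20, 7, 11, 1, 26] for k=0..5.
The orbit structure of x ↦ 26x mod 57: 14 orbits of sizes [6, 6, 6, 6, 6, 6, 3, 3, 3, 3, 3, 3, 2, 1].
Σ(ℓ_i−1) = 57−14 = 43; sign = (−1)^43 = -1.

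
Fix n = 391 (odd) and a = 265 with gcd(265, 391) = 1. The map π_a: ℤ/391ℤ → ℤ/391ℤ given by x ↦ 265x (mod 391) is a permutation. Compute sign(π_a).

Trace 231: π^k(231) = [231, 219, 167, 72, 312, 179, 124] for k=0..6.
6 cycles of lengths [176, 176, 16, 11, 11, 1].
n − c = 391 − 6 = 385; sign = (−1)^385 = -1.
Check: (265/391) = -1 by Zolotarev.

-1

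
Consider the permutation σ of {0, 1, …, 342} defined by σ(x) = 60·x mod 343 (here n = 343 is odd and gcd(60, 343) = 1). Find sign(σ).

+1

Start at x=226: 226 → 183 → 4 → 240 → 337 → 326 → 9 → … (one orbit).
The orbit structure of x ↦ 60x mod 343: 7 orbits of sizes [147, 147, 21, 21, 3, 3, 1].
Σ(ℓ_i−1) = 343−7 = 336; sign = (−1)^336 = +1.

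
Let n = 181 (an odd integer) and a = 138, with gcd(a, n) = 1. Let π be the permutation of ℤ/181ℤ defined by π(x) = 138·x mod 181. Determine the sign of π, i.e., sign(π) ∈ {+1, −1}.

Start at x=132: 132 → 116 → 80 → 180 → 43 → 142 → 48 → … (one orbit).
Cycle type of π: 18×10 + 1; total 11 cycles.
11 cycles on 181: each ℓ→(−1)^(ℓ−1), product (−1)^170 = +1.
The Jacobi symbol (138|181) = +1 (Zolotarev) agrees.

+1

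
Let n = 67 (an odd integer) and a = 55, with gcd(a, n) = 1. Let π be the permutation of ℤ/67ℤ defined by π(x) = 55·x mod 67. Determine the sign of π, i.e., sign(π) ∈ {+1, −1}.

+1

Orbit of 59 under x↦55x: [59, 29, 54, 22, 4, 19, 40]… (length divides ord_67(55)).
Cycle type of π: 33×2 + 1; total 3 cycles.
sign(π) = (−1)^{n − #cycles} = (−1)^{67−3} = (−1)^64 = +1.
The Jacobi symbol (55|67) = +1 (Zolotarev) agrees.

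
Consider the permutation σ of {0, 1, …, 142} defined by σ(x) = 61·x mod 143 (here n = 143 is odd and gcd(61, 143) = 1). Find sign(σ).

-1

Start at x=105: 105 → 113 → 29 → 53 → 87 → 16 → 118 → … (one orbit).
π_61 has 10 disjoint cycles with lengths [30, 30, 30, 30, 10, 3, 3, 3, 3, 1] on {0,…,142}.
10 cycles on 143: each ℓ→(−1)^(ℓ−1), product (−1)^133 = -1.
(61|143)_J = -1 (Zolotarev's lemma cross-check).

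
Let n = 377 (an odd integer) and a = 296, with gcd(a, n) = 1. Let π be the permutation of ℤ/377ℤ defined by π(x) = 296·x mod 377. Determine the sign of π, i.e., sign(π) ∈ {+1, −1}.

Start at x=339: 339 → 62 → 256 → 376 → 81 → 225 → 248 → … (one orbit).
Decompose π into cycles: lengths [42, 42, 42, 42, 42, 42, 42, 42, 14, 14, 6, 6, 1] (13 cycles, including the fixed point 0).
377 − 13 = 364 transpositions; sign(π) = (−1)^364 = +1.
The Jacobi symbol (296|377) = +1 (Zolotarev) agrees.

+1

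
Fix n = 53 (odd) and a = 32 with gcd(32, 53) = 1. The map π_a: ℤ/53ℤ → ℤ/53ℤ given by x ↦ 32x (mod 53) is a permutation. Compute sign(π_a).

-1

Start at x=32: 32 → 17 → 14 → 24 → 26 → 37 → 18 → … (one orbit).
Cycle type of π: 52 + 1; total 2 cycles.
2 cycles on 53: each ℓ→(−1)^(ℓ−1), product (−1)^51 = -1.
(32|53)_J = -1 (Zolotarev's lemma cross-check).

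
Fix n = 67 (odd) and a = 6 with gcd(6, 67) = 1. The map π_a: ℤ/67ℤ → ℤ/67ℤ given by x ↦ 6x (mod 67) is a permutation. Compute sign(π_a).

Trace 37: π^k(37) = [37, 21, 59, 19, 47, 14, 17] for k=0..6.
π_6 has 3 disjoint cycles with lengths [33, 33, 1] on {0,…,66}.
With 3 cycles on 67 points, sign = (−1)^{67−3} = +1.

+1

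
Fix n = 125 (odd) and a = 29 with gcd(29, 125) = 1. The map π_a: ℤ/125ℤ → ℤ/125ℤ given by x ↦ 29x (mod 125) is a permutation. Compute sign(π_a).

+1

Orbit of 11 under x↦29x: [11, 69, 1, 29, 91, 14, 31]… (length divides ord_125(29)).
π_29 has 7 disjoint cycles with lengths [50, 50, 10, 10, 2, 2, 1] on {0,…,124}.
n − c = 125 − 7 = 118; sign = (−1)^118 = +1.
The Jacobi symbol (29|125) = +1 (Zolotarev) agrees.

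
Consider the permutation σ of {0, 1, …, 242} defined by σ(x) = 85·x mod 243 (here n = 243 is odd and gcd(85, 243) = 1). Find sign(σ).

+1

Start at x=154: 154 → 211 → 196 → 136 → 139 → 151 → 199 → … (one orbit).
11 cycles of lengths [81, 81, 27, 27, 9, 9, 3, 3, 1, 1, 1].
243 − 11 = 232 transpositions; sign(π) = (−1)^232 = +1.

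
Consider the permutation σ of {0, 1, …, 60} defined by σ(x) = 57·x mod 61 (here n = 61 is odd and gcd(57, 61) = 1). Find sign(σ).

+1

Orbit of 9 under x↦57x: [9, 25, 22, 34, 47, 56, 20]… (length divides ord_61(57)).
Decompose π into cycles: lengths [15, 15, 15, 15, 1] (5 cycles, including the fixed point 0).
sign(π) = (−1)^{n − #cycles} = (−1)^{61−5} = (−1)^56 = +1.
(57|61)_J = +1 (Zolotarev's lemma cross-check).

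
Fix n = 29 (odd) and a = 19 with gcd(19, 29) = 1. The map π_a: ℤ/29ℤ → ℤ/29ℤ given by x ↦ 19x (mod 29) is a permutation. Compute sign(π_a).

-1

Orbit of 28 under x↦19x: [28, 10, 16, 14, 5, 8, 7]… (length divides ord_29(19)).
Decompose π into cycles: lengths [28, 1] (2 cycles, including the fixed point 0).
With 2 cycles on 29 points, sign = (−1)^{29−2} = -1.
Zolotarev: (19|29) = -1, matching the cycle-count sign.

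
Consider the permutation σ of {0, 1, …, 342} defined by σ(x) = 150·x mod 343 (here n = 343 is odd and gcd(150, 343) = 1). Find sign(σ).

Orbit of 199 under x↦150x: [199, 9, 321, 130, 292, 239, 178]… (length divides ord_343(150)).
The orbit structure of x ↦ 150x mod 343: 4 orbits of sizes [294, 42, 6, 1].
343 − 4 = 339 transpositions; sign(π) = (−1)^339 = -1.
The Jacobi symbol (150|343) = -1 (Zolotarev) agrees.

-1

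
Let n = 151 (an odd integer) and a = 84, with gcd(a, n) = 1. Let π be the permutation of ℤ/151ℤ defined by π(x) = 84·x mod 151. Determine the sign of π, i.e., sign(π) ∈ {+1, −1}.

+1

Trace 8: π^k(8) = [8, 68, 125, 81, 9, 1, 84] for k=0..6.
7 cycles of lengths [25, 25, 25, 25, 25, 25, 1].
n − c = 151 − 7 = 144; sign = (−1)^144 = +1.
Check: (84/151) = +1 by Zolotarev.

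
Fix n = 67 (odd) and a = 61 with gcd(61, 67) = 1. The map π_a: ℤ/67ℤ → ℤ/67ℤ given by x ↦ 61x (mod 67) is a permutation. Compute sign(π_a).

-1

Start at x=3: 3 → 49 → 41 → 22 → 2 → 55 → 5 → … (one orbit).
The orbit structure of x ↦ 61x mod 67: 2 orbits of sizes [66, 1].
67 − 2 = 65 transpositions; sign(π) = (−1)^65 = -1.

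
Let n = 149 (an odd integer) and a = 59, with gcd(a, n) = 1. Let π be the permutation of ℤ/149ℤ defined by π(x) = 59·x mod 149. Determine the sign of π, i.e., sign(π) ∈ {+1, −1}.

-1

Trace 139: π^k(139) = [139, 6, 56, 26, 44, 63, 141] for k=0..6.
π_59 has 2 disjoint cycles with lengths [148, 1] on {0,…,148}.
sign(π) = (−1)^{n − #cycles} = (−1)^{149−2} = (−1)^147 = -1.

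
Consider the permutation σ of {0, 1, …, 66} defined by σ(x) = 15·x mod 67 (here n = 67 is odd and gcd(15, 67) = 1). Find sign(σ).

+1

Start at x=1: 1 → 15 → 24 → 25 → 40 → 64 → 22 → … (one orbit).
Decompose π into cycles: lengths [11, 11, 11, 11, 11, 11, 1] (7 cycles, including the fixed point 0).
sign(π) = (−1)^{n − #cycles} = (−1)^{67−7} = (−1)^60 = +1.
Check: (15/67) = +1 by Zolotarev.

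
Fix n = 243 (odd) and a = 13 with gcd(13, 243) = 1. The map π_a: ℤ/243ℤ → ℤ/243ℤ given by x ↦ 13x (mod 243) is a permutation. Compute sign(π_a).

+1

Start at x=97: 97 → 46 → 112 → 241 → 217 → 148 → 223 → … (one orbit).
Cycle type of π: 81×2 + 27×2 + 9×2 + 3×2 + 1×3; total 11 cycles.
n − c = 243 − 11 = 232; sign = (−1)^232 = +1.
Zolotarev: (13|243) = +1, matching the cycle-count sign.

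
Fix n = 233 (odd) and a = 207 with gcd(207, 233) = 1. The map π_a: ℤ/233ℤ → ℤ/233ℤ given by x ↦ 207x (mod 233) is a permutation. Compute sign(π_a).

+1

Trace 92: π^k(92) = [92, 171, 214, 28, 204, 55, 201] for k=0..6.
π_207 has 3 disjoint cycles with lengths [116, 116, 1] on {0,…,232}.
With 3 cycles on 233 points, sign = (−1)^{233−3} = +1.
Zolotarev: (207|233) = +1, matching the cycle-count sign.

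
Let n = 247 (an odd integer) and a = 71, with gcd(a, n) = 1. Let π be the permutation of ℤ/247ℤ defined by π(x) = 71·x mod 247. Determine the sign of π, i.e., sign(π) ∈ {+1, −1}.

+1

Trace 225: π^k(225) = [225, 167, 1, 71, 101, 8, 74] for k=0..6.
Decompose π into cycles: lengths [36, 36, 36, 36, 36, 36, 18, 12, 1] (9 cycles, including the fixed point 0).
With 9 cycles on 247 points, sign = (−1)^{247−9} = +1.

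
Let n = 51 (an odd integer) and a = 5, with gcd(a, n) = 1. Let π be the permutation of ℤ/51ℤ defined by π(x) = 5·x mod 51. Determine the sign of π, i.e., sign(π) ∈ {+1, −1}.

+1

Orbit of 23 under x↦5x: [23, 13, 14, 19, 44, 16, 29]… (length divides ord_51(5)).
π_5 has 5 disjoint cycles with lengths [16, 16, 16, 2, 1] on {0,…,50}.
With 5 cycles on 51 points, sign = (−1)^{51−5} = +1.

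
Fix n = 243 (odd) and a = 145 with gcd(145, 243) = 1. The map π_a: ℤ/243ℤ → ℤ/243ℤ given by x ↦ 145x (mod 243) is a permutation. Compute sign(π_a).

+1

Trace 217: π^k(217) = [217, 118, 100, 163, 64, 46, 109] for k=0..6.
Cycle lengths of π_145 on ℤ/243ℤ: [27, 27, 27, 27, 27, 27, 9, 9, 9, 9, 9, 9, 3, 3, 3, 3, 3, 3, 1, 1, 1, 1, 1, 1, 1, 1, 1]; 27 cycles in total.
sign(π) = (−1)^{n − #cycles} = (−1)^{243−27} = (−1)^216 = +1.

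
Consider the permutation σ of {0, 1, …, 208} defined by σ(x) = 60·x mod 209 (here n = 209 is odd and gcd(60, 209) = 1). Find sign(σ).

-1

Start at x=82: 82 → 113 → 92 → 86 → 144 → 71 → 80 → … (one orbit).
Decompose π into cycles: lengths [90, 90, 18, 5, 5, 1] (6 cycles, including the fixed point 0).
n − c = 209 − 6 = 203; sign = (−1)^203 = -1.
The Jacobi symbol (60|209) = -1 (Zolotarev) agrees.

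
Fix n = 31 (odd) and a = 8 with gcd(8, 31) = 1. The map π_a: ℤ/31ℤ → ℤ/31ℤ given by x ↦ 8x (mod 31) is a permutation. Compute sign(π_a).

+1

Trace 4: π^k(4) = [4, 1, 8, 2, 16] for k=0..4.
Decompose π into cycles: lengths [5, 5, 5, 5, 5, 5, 1] (7 cycles, including the fixed point 0).
sign(π) = (−1)^{n − #cycles} = (−1)^{31−7} = (−1)^24 = +1.
Check: (8/31) = +1 by Zolotarev.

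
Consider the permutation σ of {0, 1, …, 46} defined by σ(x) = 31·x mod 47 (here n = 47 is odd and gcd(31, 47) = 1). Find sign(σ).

-1

Start at x=31: 31 → 21 → 40 → 18 → 41 → 2 → 15 → … (one orbit).
π_31 has 2 disjoint cycles with lengths [46, 1] on {0,…,46}.
sign(π) = (−1)^{n − #cycles} = (−1)^{47−2} = (−1)^45 = -1.
The Jacobi symbol (31|47) = -1 (Zolotarev) agrees.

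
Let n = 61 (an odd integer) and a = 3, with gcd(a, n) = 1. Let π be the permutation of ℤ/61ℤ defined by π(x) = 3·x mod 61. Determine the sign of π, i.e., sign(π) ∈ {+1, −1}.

+1

Start at x=41: 41 → 1 → 3 → 9 → 27 → 20 → 60 → … (one orbit).
Decompose π into cycles: lengths [10, 10, 10, 10, 10, 10, 1] (7 cycles, including the fixed point 0).
Σ(ℓ_i−1) = 61−7 = 54; sign = (−1)^54 = +1.
(3|61)_J = +1 (Zolotarev's lemma cross-check).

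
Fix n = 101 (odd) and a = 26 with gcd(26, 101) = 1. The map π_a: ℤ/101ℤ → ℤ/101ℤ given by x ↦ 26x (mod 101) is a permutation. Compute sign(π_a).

Trace 21: π^k(21) = [21, 41, 56, 42, 82, 11, 84] for k=0..6.
2 cycles of lengths [100, 1].
sign(π) = (−1)^{n − #cycles} = (−1)^{101−2} = (−1)^99 = -1.
Zolotarev: (26|101) = -1, matching the cycle-count sign.

-1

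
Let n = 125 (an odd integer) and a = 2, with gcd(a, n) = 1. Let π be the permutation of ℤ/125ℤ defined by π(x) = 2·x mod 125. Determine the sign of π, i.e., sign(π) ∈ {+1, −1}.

Start at x=27: 27 → 54 → 108 → 91 → 57 → 114 → 103 → … (one orbit).
Cycle lengths of π_2 on ℤ/125ℤ: [100, 20, 4, 1]; 4 cycles in total.
sign(π) = (−1)^{n − #cycles} = (−1)^{125−4} = (−1)^121 = -1.
Via Zolotarev, sign(π_{2}) = (2|125) = -1.

-1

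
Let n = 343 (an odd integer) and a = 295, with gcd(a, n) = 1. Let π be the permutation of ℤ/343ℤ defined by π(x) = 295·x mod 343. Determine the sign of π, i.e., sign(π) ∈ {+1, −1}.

Trace 50: π^k(50) = [50, 1, 295, 246, 197, 148, 99] for k=0..6.
π_295 has 91 disjoint cycles with lengths [7, 7, 7, 7, 7, 7, 7, 7, 7, 7, 7, 7, 7, 7, 7, 7, 7, 7, 7, 7, 7, 7, 7, 7, 7, 7, 7, 7, 7, 7, 7, 7, 7, 7, 7, 7, 7, 7, 7, 7, 7, 7, 1, 1, 1, 1, 1, 1, 1, 1, 1, 1, 1, 1, 1, 1, 1, 1, 1, 1, 1, 1, 1, 1, 1, 1, 1, 1, 1, 1, 1, 1, 1, 1, 1, 1, 1, 1, 1, 1, 1, 1, 1, 1, 1, 1, 1, 1, 1, 1, 1] on {0,…,342}.
With 91 cycles on 343 points, sign = (−1)^{343−91} = +1.

+1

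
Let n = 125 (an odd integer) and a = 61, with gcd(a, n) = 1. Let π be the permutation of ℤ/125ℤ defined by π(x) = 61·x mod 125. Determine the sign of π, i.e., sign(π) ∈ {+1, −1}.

Orbit of 86 under x↦61x: [86, 121, 6, 116, 76, 11, 46]… (length divides ord_125(61)).
π_61 has 13 disjoint cycles with lengths [25, 25, 25, 25, 5, 5, 5, 5, 1, 1, 1, 1, 1] on {0,…,124}.
With 13 cycles on 125 points, sign = (−1)^{125−13} = +1.
Check: (61/125) = +1 by Zolotarev.

+1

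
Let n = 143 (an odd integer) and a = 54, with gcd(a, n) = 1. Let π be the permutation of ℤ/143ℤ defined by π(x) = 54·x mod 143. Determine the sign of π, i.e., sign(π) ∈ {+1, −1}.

Start at x=76: 76 → 100 → 109 → 23 → 98 → 1 → 54 → … (one orbit).
Cycle lengths of π_54 on ℤ/143ℤ: [12, 12, 12, 12, 12, 12, 12, 12, 12, 12, 12, 2, 2, 2, 2, 2, 1]; 17 cycles in total.
n − c = 143 − 17 = 126; sign = (−1)^126 = +1.
(54|143)_J = +1 (Zolotarev's lemma cross-check).

+1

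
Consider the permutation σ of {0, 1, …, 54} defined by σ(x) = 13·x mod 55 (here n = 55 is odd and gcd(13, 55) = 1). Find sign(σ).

+1

Start at x=52: 52 → 16 → 43 → 9 → 7 → 36 → 28 → … (one orbit).
5 cycles of lengths [20, 20, 10, 4, 1].
With 5 cycles on 55 points, sign = (−1)^{55−5} = +1.
Via Zolotarev, sign(π_{13}) = (13|55) = +1.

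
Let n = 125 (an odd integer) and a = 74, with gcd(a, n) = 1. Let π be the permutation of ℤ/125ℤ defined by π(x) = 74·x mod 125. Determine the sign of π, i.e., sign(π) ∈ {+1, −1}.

Orbit of 26 under x↦74x: [26, 49, 1, 74, 101, 99, 76]… (length divides ord_125(74)).
Cycle lengths of π_74 on ℤ/125ℤ: [10, 10, 10, 10, 10, 10, 10, 10, 10, 10, 2, 2, 2, 2, 2, 2, 2, 2, 2, 2, 2, 2, 1]; 23 cycles in total.
With 23 cycles on 125 points, sign = (−1)^{125−23} = +1.
(74|125)_J = +1 (Zolotarev's lemma cross-check).

+1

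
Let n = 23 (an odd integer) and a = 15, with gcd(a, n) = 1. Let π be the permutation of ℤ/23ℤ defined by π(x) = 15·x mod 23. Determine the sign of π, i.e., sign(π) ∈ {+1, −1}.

Trace 16: π^k(16) = [16, 10, 12, 19, 9, 20, 1] for k=0..6.
Cycle type of π: 22 + 1; total 2 cycles.
With 2 cycles on 23 points, sign = (−1)^{23−2} = -1.
Check: (15/23) = -1 by Zolotarev.

-1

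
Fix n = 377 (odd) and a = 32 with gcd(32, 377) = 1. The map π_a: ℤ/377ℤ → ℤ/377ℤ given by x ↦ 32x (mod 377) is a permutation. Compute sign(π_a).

Start at x=119: 119 → 38 → 85 → 81 → 330 → 4 → 128 → … (one orbit).
Decompose π into cycles: lengths [84, 84, 84, 84, 28, 12, 1] (7 cycles, including the fixed point 0).
sign(π) = (−1)^{n − #cycles} = (−1)^{377−7} = (−1)^370 = +1.
Check: (32/377) = +1 by Zolotarev.

+1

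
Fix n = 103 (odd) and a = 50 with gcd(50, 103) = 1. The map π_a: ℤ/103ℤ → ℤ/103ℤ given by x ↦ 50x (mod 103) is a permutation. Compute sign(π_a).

Orbit of 92 under x↦50x: [92, 68, 1, 50, 28, 61, 63]… (length divides ord_103(50)).
Decompose π into cycles: lengths [51, 51, 1] (3 cycles, including the fixed point 0).
sign(π) = (−1)^{n − #cycles} = (−1)^{103−3} = (−1)^100 = +1.
The Jacobi symbol (50|103) = +1 (Zolotarev) agrees.

+1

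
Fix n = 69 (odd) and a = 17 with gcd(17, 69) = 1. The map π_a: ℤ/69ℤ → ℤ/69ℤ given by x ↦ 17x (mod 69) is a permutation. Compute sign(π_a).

Trace 68: π^k(68) = [68, 52, 56, 55, 38, 25, 11] for k=0..6.
Cycle type of π: 22×3 + 2 + 1; total 5 cycles.
sign(π) = (−1)^{n − #cycles} = (−1)^{69−5} = (−1)^64 = +1.

+1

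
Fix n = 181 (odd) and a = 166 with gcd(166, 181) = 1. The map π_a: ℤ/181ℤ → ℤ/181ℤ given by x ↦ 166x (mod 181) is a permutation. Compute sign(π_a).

+1

Orbit of 133 under x↦166x: [133, 177, 60, 5, 106, 39, 139]… (length divides ord_181(166)).
3 cycles of lengths [90, 90, 1].
Σ(ℓ_i−1) = 181−3 = 178; sign = (−1)^178 = +1.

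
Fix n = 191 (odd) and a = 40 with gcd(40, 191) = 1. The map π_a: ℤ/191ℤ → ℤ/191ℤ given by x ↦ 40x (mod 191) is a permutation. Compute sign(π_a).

+1

Start at x=5: 5 → 9 → 169 → 75 → 135 → 52 → 170 → … (one orbit).
Cycle lengths of π_40 on ℤ/191ℤ: [95, 95, 1]; 3 cycles in total.
With 3 cycles on 191 points, sign = (−1)^{191−3} = +1.
Via Zolotarev, sign(π_{40}) = (40|191) = +1.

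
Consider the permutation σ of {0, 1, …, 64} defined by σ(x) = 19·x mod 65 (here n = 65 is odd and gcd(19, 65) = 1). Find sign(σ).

-1

Orbit of 34 under x↦19x: [34, 61, 54, 51, 59, 16, 44]… (length divides ord_65(19)).
π_19 has 8 disjoint cycles with lengths [12, 12, 12, 12, 12, 2, 2, 1] on {0,…,64}.
sign(π) = (−1)^{n − #cycles} = (−1)^{65−8} = (−1)^57 = -1.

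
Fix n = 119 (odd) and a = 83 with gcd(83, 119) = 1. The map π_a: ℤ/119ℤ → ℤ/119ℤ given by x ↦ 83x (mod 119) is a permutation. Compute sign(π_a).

-1

Orbit of 1 under x↦83x: [1, 83, 106, 111, 50, 104, 64]… (length divides ord_119(83)).
Decompose π into cycles: lengths [8, 8, 8, 8, 8, 8, 8, 8, 8, 8, 8, 8, 8, 8, 2, 2, 2, 1] (18 cycles, including the fixed point 0).
sign(π) = (−1)^{n − #cycles} = (−1)^{119−18} = (−1)^101 = -1.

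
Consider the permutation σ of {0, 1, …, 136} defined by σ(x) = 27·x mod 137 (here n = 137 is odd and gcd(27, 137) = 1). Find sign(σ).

-1

Trace 85: π^k(85) = [85, 103, 41, 11, 23, 73, 53] for k=0..6.
Cycle type of π: 136 + 1; total 2 cycles.
sign(π) = (−1)^{n − #cycles} = (−1)^{137−2} = (−1)^135 = -1.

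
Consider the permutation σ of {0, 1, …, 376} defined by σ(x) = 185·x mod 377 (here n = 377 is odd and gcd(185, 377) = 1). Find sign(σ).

-1

Start at x=276: 276 → 165 → 365 → 42 → 230 → 326 → 367 → … (one orbit).
The orbit structure of x ↦ 185x mod 377: 10 orbits of sizes [84, 84, 84, 84, 28, 3, 3, 3, 3, 1].
sign(π) = (−1)^{n − #cycles} = (−1)^{377−10} = (−1)^367 = -1.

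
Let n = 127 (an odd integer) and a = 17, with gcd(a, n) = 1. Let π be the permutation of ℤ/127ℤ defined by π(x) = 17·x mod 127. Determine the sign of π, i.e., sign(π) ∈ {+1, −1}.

Start at x=79: 79 → 73 → 98 → 15 → 1 → 17 → 35 → … (one orbit).
The orbit structure of x ↦ 17x mod 127: 3 orbits of sizes [63, 63, 1].
3 cycles on 127: each ℓ→(−1)^(ℓ−1), product (−1)^124 = +1.
Zolotarev: (17|127) = +1, matching the cycle-count sign.

+1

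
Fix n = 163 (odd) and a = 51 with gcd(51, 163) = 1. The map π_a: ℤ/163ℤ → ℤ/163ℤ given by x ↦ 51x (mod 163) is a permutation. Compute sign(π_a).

+1

Start at x=35: 35 → 155 → 81 → 56 → 85 → 97 → 57 → … (one orbit).
π_51 has 3 disjoint cycles with lengths [81, 81, 1] on {0,…,162}.
n − c = 163 − 3 = 160; sign = (−1)^160 = +1.
Check: (51/163) = +1 by Zolotarev.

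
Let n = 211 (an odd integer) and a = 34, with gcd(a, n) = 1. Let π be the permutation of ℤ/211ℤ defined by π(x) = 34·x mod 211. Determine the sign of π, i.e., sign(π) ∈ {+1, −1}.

Start at x=185: 185 → 171 → 117 → 180 → 1 → 34 → 101 → … (one orbit).
11 cycles of lengths [21, 21, 21, 21, 21, 21, 21, 21, 21, 21, 1].
Σ(ℓ_i−1) = 211−11 = 200; sign = (−1)^200 = +1.
Via Zolotarev, sign(π_{34}) = (34|211) = +1.

+1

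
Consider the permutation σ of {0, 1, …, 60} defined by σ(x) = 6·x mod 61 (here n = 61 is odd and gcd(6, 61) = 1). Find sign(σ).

Orbit of 59 under x↦6x: [59, 49, 50, 56, 31, 3, 18]… (length divides ord_61(6)).
Decompose π into cycles: lengths [60, 1] (2 cycles, including the fixed point 0).
n − c = 61 − 2 = 59; sign = (−1)^59 = -1.
Via Zolotarev, sign(π_{6}) = (6|61) = -1.

-1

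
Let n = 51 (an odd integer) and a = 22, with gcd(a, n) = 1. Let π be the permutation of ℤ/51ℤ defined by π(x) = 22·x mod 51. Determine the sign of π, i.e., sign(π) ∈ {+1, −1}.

-1

Trace 49: π^k(49) = [49, 7, 1, 22, 25, 40, 13] for k=0..6.
π_22 has 6 disjoint cycles with lengths [16, 16, 16, 1, 1, 1] on {0,…,50}.
Σ(ℓ_i−1) = 51−6 = 45; sign = (−1)^45 = -1.
Zolotarev: (22|51) = -1, matching the cycle-count sign.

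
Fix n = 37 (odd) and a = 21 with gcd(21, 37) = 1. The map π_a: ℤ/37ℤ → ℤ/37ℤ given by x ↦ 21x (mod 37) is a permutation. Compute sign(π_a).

+1

Trace 25: π^k(25) = [25, 7, 36, 16, 3, 26, 28] for k=0..6.
3 cycles of lengths [18, 18, 1].
sign(π) = (−1)^{n − #cycles} = (−1)^{37−3} = (−1)^34 = +1.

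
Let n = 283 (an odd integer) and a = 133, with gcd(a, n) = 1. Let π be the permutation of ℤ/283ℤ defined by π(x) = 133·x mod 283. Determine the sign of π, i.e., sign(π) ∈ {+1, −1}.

-1

Start at x=182: 182 → 151 → 273 → 85 → 268 → 269 → 119 → … (one orbit).
The orbit structure of x ↦ 133x mod 283: 2 orbits of sizes [282, 1].
Σ(ℓ_i−1) = 283−2 = 281; sign = (−1)^281 = -1.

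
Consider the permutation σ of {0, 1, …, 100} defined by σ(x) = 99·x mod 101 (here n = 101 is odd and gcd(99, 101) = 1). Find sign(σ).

Trace 57: π^k(57) = [57, 88, 26, 49, 3, 95, 12] for k=0..6.
π_99 has 2 disjoint cycles with lengths [100, 1] on {0,…,100}.
With 2 cycles on 101 points, sign = (−1)^{101−2} = -1.
(99|101)_J = -1 (Zolotarev's lemma cross-check).

-1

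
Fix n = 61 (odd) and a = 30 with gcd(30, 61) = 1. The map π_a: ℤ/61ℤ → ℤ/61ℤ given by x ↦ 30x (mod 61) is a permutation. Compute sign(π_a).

-1

Start at x=23: 23 → 19 → 21 → 20 → 51 → 5 → 28 → … (one orbit).
2 cycles of lengths [60, 1].
2 cycles on 61: each ℓ→(−1)^(ℓ−1), product (−1)^59 = -1.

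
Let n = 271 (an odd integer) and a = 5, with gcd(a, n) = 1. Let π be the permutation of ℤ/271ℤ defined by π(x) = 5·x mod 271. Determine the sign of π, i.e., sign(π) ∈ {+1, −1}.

+1

Orbit of 258 under x↦5x: [258, 206, 217, 1, 5, 25, 125]… (length divides ord_271(5)).
Decompose π into cycles: lengths [27, 27, 27, 27, 27, 27, 27, 27, 27, 27, 1] (11 cycles, including the fixed point 0).
271 − 11 = 260 transpositions; sign(π) = (−1)^260 = +1.
Check: (5/271) = +1 by Zolotarev.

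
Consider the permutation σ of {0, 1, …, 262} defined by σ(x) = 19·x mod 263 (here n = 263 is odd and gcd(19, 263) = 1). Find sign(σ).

Trace 195: π^k(195) = [195, 23, 174, 150, 220, 235, 257] for k=0..6.
Decompose π into cycles: lengths [262, 1] (2 cycles, including the fixed point 0).
With 2 cycles on 263 points, sign = (−1)^{263−2} = -1.

-1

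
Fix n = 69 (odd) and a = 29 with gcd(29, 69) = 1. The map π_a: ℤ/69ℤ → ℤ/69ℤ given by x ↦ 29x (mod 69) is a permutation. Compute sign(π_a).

Trace 29: π^k(29) = [29, 13, 32, 31, 2, 58, 26] for k=0..6.
6 cycles of lengths [22, 22, 11, 11, 2, 1].
n − c = 69 − 6 = 63; sign = (−1)^63 = -1.

-1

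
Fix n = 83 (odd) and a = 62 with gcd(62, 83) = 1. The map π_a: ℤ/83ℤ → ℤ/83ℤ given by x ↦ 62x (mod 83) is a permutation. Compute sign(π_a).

-1

Start at x=68: 68 → 66 → 25 → 56 → 69 → 45 → 51 → … (one orbit).
Cycle type of π: 82 + 1; total 2 cycles.
sign(π) = (−1)^{n − #cycles} = (−1)^{83−2} = (−1)^81 = -1.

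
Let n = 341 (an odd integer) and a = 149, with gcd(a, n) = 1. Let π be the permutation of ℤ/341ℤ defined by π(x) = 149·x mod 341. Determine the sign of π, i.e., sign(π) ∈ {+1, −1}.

-1

Orbit of 315 under x↦149x: [315, 218, 87, 5, 63, 180, 222]… (length divides ord_341(149)).
The orbit structure of x ↦ 149x mod 341: 22 orbits of sizes [30, 30, 30, 30, 30, 30, 30, 30, 30, 30, 10, 3, 3, 3, 3, 3, 3, 3, 3, 3, 3, 1].
n − c = 341 − 22 = 319; sign = (−1)^319 = -1.
(149|341)_J = -1 (Zolotarev's lemma cross-check).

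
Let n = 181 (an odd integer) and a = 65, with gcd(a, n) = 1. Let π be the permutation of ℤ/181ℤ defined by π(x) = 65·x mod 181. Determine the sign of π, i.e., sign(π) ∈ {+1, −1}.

Start at x=39: 39 → 1 → 65 → 62 → 48 → 43 → 80 → … (one orbit).
The orbit structure of x ↦ 65x mod 181: 21 orbits of sizes [9, 9, 9, 9, 9, 9, 9, 9, 9, 9, 9, 9, 9, 9, 9, 9, 9, 9, 9, 9, 1].
181 − 21 = 160 transpositions; sign(π) = (−1)^160 = +1.

+1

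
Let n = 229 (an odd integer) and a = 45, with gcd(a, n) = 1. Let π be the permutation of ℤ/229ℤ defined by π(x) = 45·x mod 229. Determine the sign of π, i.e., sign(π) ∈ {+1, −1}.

Orbit of 225 under x↦45x: [225, 49, 144, 68, 83, 71, 218]… (length divides ord_229(45)).
The orbit structure of x ↦ 45x mod 229: 3 orbits of sizes [114, 114, 1].
sign(π) = (−1)^{n − #cycles} = (−1)^{229−3} = (−1)^226 = +1.
Check: (45/229) = +1 by Zolotarev.

+1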